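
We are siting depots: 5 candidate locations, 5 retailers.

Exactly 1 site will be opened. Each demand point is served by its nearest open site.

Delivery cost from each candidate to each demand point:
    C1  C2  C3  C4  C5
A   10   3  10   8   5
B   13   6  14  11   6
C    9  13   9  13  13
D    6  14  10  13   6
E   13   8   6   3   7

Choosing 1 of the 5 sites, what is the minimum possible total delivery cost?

36

Open {A}.
  C1→A 10, C2→A 3, C3→A 10, C4→A 8, C5→A 5  ⇒ total 36.
Compare {E}: total 37.
Compare {D}: total 49.
No size-1 selection does better; minimum is 36.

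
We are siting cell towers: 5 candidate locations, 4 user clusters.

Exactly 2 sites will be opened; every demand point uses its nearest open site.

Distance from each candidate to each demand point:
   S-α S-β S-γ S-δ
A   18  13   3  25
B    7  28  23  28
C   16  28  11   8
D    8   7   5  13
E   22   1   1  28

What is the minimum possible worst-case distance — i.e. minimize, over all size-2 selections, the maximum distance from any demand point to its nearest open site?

Open {C, D}.
  Farthest demand point is S-α at distance 8 (to D); all others are ≤ 8.
With {A, D} the worst case is 13.
With {B, D} the worst case is 13.
No size-2 selection achieves below 8.

8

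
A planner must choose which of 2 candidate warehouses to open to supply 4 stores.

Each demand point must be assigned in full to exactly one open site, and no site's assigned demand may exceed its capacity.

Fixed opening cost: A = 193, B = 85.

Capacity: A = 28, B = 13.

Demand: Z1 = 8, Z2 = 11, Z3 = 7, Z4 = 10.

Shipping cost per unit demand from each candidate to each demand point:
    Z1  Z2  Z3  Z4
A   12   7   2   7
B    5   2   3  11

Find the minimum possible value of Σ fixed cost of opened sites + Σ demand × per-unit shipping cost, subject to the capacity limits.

Open {A, B}; cheapest assignment that respects the capacities:
  A (cap 28, load 28): Z2, Z3, Z4 — cost 11×7 + 7×2 + 10×7 = 161
  B (cap 13, load 8): Z1 — cost 8×5 = 40
  Shipping 201, fixed 278 → total 479.
  Any other capacity-feasible assignment to {A, B} ships for at least 201.
Total demand is 36 and no other set of sites has combined capacity ≥ 36, so {A, B} is the only feasible choice of open sites. Minimum: 479.

479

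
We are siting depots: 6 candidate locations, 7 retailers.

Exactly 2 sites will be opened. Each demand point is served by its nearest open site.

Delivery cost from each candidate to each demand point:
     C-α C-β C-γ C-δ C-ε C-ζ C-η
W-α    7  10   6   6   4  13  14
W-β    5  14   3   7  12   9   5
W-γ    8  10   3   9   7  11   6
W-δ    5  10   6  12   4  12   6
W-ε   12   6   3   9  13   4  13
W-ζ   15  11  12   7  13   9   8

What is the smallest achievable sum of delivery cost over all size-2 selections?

37

Open {W-δ, W-ε}.
  C-α→W-δ 5, C-β→W-ε 6, C-γ→W-ε 3, C-δ→W-ε 9, C-ε→W-δ 4, C-ζ→W-ε 4, C-η→W-δ 6  ⇒ total 37.
Compare {W-α, W-β}: total 42.
Compare {W-β, W-ε}: total 42.
No size-2 selection does better; minimum is 37.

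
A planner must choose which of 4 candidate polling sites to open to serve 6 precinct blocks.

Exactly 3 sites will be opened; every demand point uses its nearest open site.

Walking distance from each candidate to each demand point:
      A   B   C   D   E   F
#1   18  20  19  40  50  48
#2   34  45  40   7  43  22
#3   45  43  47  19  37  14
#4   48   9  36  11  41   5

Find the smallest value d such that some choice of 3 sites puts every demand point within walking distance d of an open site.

37

Open {#1, #2, #3}.
  Farthest demand point is E at walking distance 37 (to #3); all others are ≤ 37.
With {#1, #3, #4} the worst case is 37.
With {#2, #3, #4} the worst case is 37.
No size-3 selection achieves below 37.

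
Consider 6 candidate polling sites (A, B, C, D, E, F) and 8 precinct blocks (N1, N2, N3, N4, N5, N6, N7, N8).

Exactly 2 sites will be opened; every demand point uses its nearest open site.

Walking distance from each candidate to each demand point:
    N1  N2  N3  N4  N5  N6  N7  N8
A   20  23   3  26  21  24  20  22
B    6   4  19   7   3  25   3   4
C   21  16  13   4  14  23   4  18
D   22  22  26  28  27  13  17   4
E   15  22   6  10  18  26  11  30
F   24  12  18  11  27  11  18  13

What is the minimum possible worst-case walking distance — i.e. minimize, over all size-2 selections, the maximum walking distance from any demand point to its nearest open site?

Open {B, F}.
  Farthest demand point is N3 at walking distance 18 (to F); all others are ≤ 18.
With {E, F} the worst case is 18.
With {B, D} the worst case is 19.
No size-2 selection achieves below 18.

18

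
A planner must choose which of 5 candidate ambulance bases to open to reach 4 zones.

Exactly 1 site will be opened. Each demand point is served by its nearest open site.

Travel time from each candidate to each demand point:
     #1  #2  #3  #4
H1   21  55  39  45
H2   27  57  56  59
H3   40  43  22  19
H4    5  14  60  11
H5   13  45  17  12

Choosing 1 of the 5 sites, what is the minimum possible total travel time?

87

Open {H5}.
  #1→H5 13, #2→H5 45, #3→H5 17, #4→H5 12  ⇒ total 87.
Compare {H4}: total 90.
Compare {H3}: total 124.
No size-1 selection does better; minimum is 87.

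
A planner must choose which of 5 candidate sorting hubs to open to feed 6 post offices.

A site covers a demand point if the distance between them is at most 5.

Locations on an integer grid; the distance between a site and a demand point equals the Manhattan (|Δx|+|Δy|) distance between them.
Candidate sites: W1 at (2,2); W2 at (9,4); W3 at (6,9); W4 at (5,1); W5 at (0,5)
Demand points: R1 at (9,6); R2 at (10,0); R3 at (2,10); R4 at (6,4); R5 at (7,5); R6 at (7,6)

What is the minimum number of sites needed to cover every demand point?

Coverage sets (demand points within 5 of each site):
  W1: {}
  W2: {R1, R2, R4, R5, R6}
  W3: {R3, R4, R5, R6}
  W4: {R4}
  W5: {}
No single site covers all 6 demand points.
But {W2, W3} covers everything, so the minimum is 2.

2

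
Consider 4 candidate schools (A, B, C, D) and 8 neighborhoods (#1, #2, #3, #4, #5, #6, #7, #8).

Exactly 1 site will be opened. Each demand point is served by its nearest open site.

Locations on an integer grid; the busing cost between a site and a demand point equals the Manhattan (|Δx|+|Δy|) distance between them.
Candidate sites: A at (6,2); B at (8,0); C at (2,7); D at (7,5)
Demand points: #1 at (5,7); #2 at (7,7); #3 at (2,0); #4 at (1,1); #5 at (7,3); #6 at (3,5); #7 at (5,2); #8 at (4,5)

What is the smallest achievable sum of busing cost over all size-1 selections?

Open {A}.
  #1→A 6, #2→A 6, #3→A 6, #4→A 6, #5→A 2, #6→A 6, #7→A 1, #8→A 5  ⇒ total 38.
Compare {D}: total 40.
Compare {C}: total 46.
No size-1 selection does better; minimum is 38.

38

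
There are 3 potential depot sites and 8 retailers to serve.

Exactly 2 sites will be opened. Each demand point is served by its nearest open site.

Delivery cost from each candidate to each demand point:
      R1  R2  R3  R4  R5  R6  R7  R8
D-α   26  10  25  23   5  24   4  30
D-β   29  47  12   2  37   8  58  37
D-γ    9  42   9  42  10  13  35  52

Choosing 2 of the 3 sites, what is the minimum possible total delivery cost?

Open {D-α, D-β}.
  R1→D-α 26, R2→D-α 10, R3→D-β 12, R4→D-β 2, R5→D-α 5, R6→D-β 8, R7→D-α 4, R8→D-α 30  ⇒ total 97.
Compare {D-α, D-γ}: total 103.
Compare {D-β, D-γ}: total 152.

97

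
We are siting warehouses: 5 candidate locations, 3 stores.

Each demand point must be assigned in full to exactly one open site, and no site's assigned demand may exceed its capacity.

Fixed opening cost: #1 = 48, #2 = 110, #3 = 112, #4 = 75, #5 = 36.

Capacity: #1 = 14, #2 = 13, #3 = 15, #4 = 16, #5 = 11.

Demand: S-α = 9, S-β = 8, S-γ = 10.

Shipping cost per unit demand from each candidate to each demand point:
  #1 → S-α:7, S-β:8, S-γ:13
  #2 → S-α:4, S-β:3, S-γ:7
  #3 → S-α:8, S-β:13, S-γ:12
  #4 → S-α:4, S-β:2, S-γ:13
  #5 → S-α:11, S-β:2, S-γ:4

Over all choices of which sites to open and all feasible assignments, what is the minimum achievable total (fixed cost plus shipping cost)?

278

Open {#1, #4, #5}; cheapest assignment that respects the capacities:
  #1 (cap 14, load 9): S-α — cost 9×7 = 63
  #4 (cap 16, load 8): S-β — cost 8×2 = 16
  #5 (cap 11, load 10): S-γ — cost 10×4 = 40
  Shipping 119, fixed 159 → total 278.
  Any other capacity-feasible assignment to {#1, #4, #5} ships for at least 119.
Compare {#2, #4, #5}: its best feasible assignment gives total 313.
Compare {#1, #2, #5}: its best feasible assignment gives total 321.
Every other set of open sites that can feasibly serve all demand totals ≥ 313 even under its best assignment. Minimum: 278.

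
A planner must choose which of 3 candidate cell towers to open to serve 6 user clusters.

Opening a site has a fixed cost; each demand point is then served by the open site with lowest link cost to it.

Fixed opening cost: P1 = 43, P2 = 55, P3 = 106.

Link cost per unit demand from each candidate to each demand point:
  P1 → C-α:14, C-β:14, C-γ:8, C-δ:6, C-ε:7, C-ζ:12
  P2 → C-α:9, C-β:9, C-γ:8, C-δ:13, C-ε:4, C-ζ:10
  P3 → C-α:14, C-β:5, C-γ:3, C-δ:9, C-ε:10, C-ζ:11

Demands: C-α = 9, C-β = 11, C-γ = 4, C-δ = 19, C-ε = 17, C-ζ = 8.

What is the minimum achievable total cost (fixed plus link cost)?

Open {P1, P2}: assign each demand point to its cheapest open site.
  C-α→P2 9×9=81, C-β→P2 11×9=99, C-γ→P1 4×8=32, C-δ→P1 19×6=114, C-ε→P2 17×4=68, C-ζ→P2 8×10=80
  link cost 474, fixed 98 → total 572.
Compare {P1, P2, P3}: link cost 410 + fixed 204 = 614.
Compare {P2, P3}: link cost 467 + fixed 161 = 628.
Compare {P2}: link cost 607 + fixed 55 = 662.
All other subsets cost ≥ 614. Minimum total cost: 572.

572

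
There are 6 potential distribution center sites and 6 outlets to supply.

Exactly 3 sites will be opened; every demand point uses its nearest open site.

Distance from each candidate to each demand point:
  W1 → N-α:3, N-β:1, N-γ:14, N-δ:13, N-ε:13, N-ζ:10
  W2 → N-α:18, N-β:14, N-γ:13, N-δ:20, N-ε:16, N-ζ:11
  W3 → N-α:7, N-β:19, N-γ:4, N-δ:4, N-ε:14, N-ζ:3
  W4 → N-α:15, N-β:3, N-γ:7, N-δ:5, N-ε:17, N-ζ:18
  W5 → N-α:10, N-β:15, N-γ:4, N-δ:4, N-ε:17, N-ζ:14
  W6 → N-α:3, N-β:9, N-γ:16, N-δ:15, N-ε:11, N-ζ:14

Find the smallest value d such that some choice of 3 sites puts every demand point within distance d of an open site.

11

Open {W1, W3, W6}.
  Farthest demand point is N-ε at distance 11 (to W6); all others are ≤ 11.
With {W1, W4, W6} the worst case is 11.
With {W1, W5, W6} the worst case is 11.
No size-3 selection achieves below 11.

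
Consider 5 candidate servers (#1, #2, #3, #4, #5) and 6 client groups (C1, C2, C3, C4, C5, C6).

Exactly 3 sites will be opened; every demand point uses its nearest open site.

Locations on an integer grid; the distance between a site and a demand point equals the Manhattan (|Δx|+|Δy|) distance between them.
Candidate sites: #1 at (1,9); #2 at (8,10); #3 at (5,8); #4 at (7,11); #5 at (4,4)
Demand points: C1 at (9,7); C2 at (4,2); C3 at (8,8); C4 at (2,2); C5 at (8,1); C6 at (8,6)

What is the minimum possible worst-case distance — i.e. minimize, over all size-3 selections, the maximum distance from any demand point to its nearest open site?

Open {#1, #2, #5}.
  Farthest demand point is C5 at distance 7 (to #5); all others are ≤ 7.
With {#1, #3, #5} the worst case is 7.
With {#1, #4, #5} the worst case is 7.
No size-3 selection achieves below 7.

7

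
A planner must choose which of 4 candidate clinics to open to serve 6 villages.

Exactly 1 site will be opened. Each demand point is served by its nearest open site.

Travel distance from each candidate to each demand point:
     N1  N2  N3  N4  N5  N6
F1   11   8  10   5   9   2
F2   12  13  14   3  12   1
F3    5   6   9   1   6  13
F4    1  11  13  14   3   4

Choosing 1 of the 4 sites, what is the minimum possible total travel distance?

Open {F3}.
  N1→F3 5, N2→F3 6, N3→F3 9, N4→F3 1, N5→F3 6, N6→F3 13  ⇒ total 40.
Compare {F1}: total 45.
Compare {F4}: total 46.
No size-1 selection does better; minimum is 40.

40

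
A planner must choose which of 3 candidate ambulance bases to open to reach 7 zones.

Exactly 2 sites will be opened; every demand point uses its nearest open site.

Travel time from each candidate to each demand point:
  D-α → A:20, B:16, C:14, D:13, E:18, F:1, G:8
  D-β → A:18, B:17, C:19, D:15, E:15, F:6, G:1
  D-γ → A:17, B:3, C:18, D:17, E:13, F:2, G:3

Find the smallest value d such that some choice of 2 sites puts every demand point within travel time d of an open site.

Open {D-α, D-γ}.
  Farthest demand point is A at travel time 17 (to D-γ); all others are ≤ 17.
With {D-α, D-β} the worst case is 18.
With {D-β, D-γ} the worst case is 18.
No size-2 selection achieves below 17.

17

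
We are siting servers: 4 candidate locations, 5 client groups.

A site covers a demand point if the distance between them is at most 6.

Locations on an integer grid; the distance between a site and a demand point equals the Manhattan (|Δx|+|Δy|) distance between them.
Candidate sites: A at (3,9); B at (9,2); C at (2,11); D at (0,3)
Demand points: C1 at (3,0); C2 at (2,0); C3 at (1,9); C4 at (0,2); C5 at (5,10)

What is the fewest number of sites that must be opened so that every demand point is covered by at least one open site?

2

Coverage sets (demand points within 6 of each site):
  A: {C3, C5}
  B: {}
  C: {C3, C5}
  D: {C1, C2, C4}
No single site covers all 5 demand points.
But {A, D} covers everything, so the minimum is 2.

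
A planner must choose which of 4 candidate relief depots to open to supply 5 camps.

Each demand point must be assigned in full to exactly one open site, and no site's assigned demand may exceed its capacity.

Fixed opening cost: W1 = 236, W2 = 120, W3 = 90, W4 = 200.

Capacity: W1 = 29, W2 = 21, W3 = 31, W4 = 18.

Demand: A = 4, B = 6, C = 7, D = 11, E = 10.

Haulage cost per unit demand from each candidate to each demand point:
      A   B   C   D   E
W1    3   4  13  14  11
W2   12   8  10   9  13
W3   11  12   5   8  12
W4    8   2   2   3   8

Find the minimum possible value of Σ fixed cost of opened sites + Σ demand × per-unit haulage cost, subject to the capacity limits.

Open {W3, W4}; cheapest assignment that respects the capacities:
  W3 (cap 31, load 21): A, C, E — cost 4×11 + 7×5 + 10×12 = 199
  W4 (cap 18, load 17): B, D — cost 6×2 + 11×3 = 45
  Shipping 244, fixed 290 → total 534.
  Any other capacity-feasible assignment to {W3, W4} ships for at least 244.
Compare {W2, W3}: its best feasible assignment gives total 549.
Compare {W2, W4}: its best feasible assignment gives total 593.
Every other set of open sites that can feasibly serve all demand totals ≥ 549 even under its best assignment. Minimum: 534.

534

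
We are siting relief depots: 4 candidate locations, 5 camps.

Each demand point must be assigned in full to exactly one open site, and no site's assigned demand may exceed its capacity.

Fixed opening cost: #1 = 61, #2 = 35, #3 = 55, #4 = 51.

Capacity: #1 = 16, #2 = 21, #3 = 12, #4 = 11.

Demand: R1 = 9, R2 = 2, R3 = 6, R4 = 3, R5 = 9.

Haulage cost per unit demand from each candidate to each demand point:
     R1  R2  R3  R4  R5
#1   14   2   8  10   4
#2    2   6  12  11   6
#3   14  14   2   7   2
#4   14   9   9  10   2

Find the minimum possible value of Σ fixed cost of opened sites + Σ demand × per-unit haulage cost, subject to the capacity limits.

Open {#2, #3}; cheapest assignment that respects the capacities:
  #2 (cap 21, load 20): R1, R2, R5 — cost 9×2 + 2×6 + 9×6 = 84
  #3 (cap 12, load 9): R3, R4 — cost 6×2 + 3×7 = 33
  Shipping 117, fixed 90 → total 207.
  Any other capacity-feasible assignment to {#2, #3} ships for at least 117.
Compare {#2, #3, #4}: its best feasible assignment gives total 222.
Compare {#2, #4}: its best feasible assignment gives total 239.
Every other set of open sites that can feasibly serve all demand totals ≥ 222 even under its best assignment. Minimum: 207.

207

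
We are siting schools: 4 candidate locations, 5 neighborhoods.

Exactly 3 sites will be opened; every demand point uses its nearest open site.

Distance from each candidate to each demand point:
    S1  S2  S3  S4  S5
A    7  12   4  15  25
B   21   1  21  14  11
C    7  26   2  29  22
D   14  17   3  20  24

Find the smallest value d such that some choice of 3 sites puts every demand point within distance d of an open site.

14

Open {A, B, C}.
  Farthest demand point is S4 at distance 14 (to B); all others are ≤ 14.
With {A, B, D} the worst case is 14.
With {B, C, D} the worst case is 14.
No size-3 selection achieves below 14.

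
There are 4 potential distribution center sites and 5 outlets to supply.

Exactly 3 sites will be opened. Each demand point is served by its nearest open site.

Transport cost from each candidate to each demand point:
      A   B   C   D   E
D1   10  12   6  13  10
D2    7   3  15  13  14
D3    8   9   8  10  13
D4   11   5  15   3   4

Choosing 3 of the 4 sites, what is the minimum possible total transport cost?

23

Open {D1, D2, D4}.
  A→D2 7, B→D2 3, C→D1 6, D→D4 3, E→D4 4  ⇒ total 23.
Compare {D2, D3, D4}: total 25.
Compare {D1, D3, D4}: total 26.
No size-3 selection does better; minimum is 23.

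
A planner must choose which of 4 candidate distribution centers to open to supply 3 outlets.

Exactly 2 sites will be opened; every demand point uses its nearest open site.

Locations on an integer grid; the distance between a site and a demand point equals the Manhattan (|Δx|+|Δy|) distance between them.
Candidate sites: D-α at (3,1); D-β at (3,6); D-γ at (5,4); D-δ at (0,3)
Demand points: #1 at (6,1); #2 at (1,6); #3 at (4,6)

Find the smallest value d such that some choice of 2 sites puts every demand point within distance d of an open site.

Open {D-α, D-β}.
  Farthest demand point is #1 at distance 3 (to D-α); all others are ≤ 3.
With {D-β, D-γ} the worst case is 4.
With {D-γ, D-δ} the worst case is 4.
No size-2 selection achieves below 3.

3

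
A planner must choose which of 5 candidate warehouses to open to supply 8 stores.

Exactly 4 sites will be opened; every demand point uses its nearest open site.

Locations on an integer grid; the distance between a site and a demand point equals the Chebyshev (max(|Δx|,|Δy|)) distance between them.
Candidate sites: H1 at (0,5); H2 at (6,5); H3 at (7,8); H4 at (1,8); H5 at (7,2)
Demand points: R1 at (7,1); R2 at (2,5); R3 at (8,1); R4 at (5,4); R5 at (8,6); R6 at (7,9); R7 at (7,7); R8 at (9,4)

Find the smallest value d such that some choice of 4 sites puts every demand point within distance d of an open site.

2

Open {H1, H2, H3, H5}.
  Farthest demand point is R2 at distance 2 (to H1); all others are ≤ 2.
With {H1, H3, H4, H5} the worst case is 2.
With {H2, H3, H4, H5} the worst case is 3.
No size-4 selection achieves below 2.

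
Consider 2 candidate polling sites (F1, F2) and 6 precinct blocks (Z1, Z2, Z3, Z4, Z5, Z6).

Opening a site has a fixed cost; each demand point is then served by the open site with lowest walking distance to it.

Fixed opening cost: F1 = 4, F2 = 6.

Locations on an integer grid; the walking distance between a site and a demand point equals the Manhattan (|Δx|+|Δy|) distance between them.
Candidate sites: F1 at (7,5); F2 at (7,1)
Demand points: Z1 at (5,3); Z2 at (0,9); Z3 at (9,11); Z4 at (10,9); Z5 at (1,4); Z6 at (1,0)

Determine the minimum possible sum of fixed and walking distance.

Open {F1}: assign each demand point to its cheapest open site.
  Z1→F1 4, Z2→F1 11, Z3→F1 8, Z4→F1 7, Z5→F1 7, Z6→F1 11
  walking distance 48, fixed 4 → total 52.
Compare {F1, F2}: walking distance 44 + fixed 10 = 54.
Compare {F2}: walking distance 58 + fixed 6 = 64.

52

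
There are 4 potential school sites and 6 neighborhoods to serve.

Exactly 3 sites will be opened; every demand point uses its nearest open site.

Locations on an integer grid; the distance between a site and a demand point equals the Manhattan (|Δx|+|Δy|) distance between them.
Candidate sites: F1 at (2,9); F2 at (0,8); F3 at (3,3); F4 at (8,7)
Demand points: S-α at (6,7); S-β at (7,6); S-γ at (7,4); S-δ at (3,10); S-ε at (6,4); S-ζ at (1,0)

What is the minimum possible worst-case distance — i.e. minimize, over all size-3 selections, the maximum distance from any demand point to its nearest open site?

Open {F1, F3, F4}.
  Farthest demand point is S-ζ at distance 5 (to F3); all others are ≤ 5.
With {F2, F3, F4} the worst case is 5.
With {F1, F2, F3} the worst case is 7.
No size-3 selection achieves below 5.

5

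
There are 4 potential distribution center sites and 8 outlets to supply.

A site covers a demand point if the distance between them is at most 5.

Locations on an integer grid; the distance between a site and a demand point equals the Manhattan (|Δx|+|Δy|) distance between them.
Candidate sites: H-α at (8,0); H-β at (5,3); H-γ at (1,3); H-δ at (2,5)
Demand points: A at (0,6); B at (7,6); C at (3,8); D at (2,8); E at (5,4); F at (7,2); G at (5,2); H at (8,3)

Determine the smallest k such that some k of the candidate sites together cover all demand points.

2

Coverage sets (demand points within 5 of each site):
  H-α: {F, G, H}
  H-β: {B, E, F, G, H}
  H-γ: {A, E, G}
  H-δ: {A, C, D, E}
No single site covers all 8 demand points.
But {H-β, H-δ} covers everything, so the minimum is 2.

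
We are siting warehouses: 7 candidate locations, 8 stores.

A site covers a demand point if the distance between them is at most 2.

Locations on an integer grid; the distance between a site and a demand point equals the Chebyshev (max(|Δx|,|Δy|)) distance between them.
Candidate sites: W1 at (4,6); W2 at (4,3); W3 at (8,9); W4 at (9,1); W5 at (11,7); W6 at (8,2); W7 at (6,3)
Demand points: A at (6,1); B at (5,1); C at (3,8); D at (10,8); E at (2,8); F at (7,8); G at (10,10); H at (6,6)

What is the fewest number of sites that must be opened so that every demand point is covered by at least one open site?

3

Coverage sets (demand points within 2 of each site):
  W1: {C, E, H}
  W2: {A, B}
  W3: {D, F, G}
  W4: {}
  W5: {D}
  W6: {A}
  W7: {A, B}
No 2 sites suffice: every size-2 union leaves at least one demand point uncovered.
But {W1, W2, W3} covers everything, so the minimum is 3.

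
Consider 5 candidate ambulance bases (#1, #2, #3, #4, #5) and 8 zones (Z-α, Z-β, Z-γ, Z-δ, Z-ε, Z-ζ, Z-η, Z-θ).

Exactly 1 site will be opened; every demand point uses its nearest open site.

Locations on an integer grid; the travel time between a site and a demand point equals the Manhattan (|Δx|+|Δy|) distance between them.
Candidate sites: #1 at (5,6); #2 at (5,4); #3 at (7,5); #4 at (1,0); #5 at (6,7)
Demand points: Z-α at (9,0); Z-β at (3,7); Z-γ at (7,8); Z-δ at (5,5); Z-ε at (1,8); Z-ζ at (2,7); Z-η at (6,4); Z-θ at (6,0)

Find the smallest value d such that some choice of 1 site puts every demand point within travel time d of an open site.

Open {#2}.
  Farthest demand point is Z-α at travel time 8 (to #2); all others are ≤ 8.
With {#3} the worst case is 9.
With {#1} the worst case is 10.
No size-1 selection achieves below 8.

8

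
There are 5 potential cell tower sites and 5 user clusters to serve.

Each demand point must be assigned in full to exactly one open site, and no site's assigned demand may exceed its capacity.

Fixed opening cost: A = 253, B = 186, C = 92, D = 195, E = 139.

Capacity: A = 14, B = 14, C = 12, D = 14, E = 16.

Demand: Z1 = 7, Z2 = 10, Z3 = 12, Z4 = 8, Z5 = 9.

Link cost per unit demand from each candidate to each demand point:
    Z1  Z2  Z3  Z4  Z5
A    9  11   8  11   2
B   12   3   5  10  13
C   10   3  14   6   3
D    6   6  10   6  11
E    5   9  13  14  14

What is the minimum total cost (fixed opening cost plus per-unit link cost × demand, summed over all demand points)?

906

Open {B, C, D, E}; cheapest assignment that respects the capacities:
  B (cap 14, load 12): Z3 — cost 12×5 = 60
  C (cap 12, load 9): Z5 — cost 9×3 = 27
  D (cap 14, load 10): Z2 — cost 10×6 = 60
  E (cap 16, load 15): Z1, Z4 — cost 7×5 + 8×14 = 147
  Shipping 294, fixed 612 → total 906.
  Any other capacity-feasible assignment to {B, C, D, E} ships for at least 294.
Compare {A, B, C, E}: its best feasible assignment gives total 925.
Compare {A, C, D, E}: its best feasible assignment gives total 994.
Every other set of open sites that can feasibly serve all demand totals ≥ 925 even under its best assignment. Minimum: 906.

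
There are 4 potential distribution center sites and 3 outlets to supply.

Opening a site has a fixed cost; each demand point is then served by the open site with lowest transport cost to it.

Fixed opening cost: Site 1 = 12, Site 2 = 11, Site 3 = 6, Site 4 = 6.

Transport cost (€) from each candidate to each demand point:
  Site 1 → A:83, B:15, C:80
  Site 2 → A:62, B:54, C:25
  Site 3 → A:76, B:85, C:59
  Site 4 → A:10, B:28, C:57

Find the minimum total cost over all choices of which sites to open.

79

Open {Site 1, Site 2, Site 4}: assign each demand point to its cheapest open site.
  A→Site 4 10, B→Site 1 15, C→Site 2 25
  transport cost 50, fixed 29 → total 79.
Compare {Site 2, Site 4}: transport cost 63 + fixed 17 = 80.
Compare {Site 1, Site 2, Site 3, Site 4}: transport cost 50 + fixed 35 = 85.
Compare {Site 2, Site 3, Site 4}: transport cost 63 + fixed 23 = 86.
All other subsets cost ≥ 80. Minimum total cost: 79.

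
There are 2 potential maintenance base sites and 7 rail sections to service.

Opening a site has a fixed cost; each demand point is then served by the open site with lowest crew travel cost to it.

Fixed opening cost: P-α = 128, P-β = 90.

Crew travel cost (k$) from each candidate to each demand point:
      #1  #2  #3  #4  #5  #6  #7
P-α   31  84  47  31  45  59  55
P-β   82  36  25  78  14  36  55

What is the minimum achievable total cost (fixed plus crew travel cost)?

416

Open {P-β}: assign each demand point to its cheapest open site.
  #1→P-β 82, #2→P-β 36, #3→P-β 25, #4→P-β 78, #5→P-β 14, #6→P-β 36, #7→P-β 55
  crew travel cost 326, fixed 90 → total 416.
Compare {P-α, P-β}: crew travel cost 228 + fixed 218 = 446.
Compare {P-α}: crew travel cost 352 + fixed 128 = 480.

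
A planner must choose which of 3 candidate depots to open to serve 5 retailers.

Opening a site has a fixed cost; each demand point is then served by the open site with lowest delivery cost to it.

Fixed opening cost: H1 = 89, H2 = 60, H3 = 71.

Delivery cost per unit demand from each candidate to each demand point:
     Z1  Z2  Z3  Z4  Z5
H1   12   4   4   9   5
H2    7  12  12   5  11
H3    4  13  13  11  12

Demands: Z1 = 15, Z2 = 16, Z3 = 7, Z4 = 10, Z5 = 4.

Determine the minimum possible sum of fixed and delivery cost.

416

Open {H1, H2}: assign each demand point to its cheapest open site.
  Z1→H2 15×7=105, Z2→H1 16×4=64, Z3→H1 7×4=28, Z4→H2 10×5=50, Z5→H1 4×5=20
  delivery cost 267, fixed 149 → total 416.
Compare {H1, H3}: delivery cost 262 + fixed 160 = 422.
Compare {H1, H2, H3}: delivery cost 222 + fixed 220 = 442.
Compare {H1}: delivery cost 382 + fixed 89 = 471.
All other subsets cost ≥ 422. Minimum total cost: 416.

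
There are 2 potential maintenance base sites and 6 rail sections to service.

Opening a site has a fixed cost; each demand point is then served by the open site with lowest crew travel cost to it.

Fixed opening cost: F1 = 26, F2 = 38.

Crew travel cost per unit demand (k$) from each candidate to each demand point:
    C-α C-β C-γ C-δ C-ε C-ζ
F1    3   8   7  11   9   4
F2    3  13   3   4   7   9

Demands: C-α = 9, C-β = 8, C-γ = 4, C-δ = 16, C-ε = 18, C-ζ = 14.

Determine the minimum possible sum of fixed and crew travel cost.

Open {F1, F2}: assign each demand point to its cheapest open site.
  C-α→F1 9×3=27, C-β→F1 8×8=64, C-γ→F2 4×3=12, C-δ→F2 16×4=64, C-ε→F2 18×7=126, C-ζ→F1 14×4=56
  crew travel cost 349, fixed 64 → total 413.
Compare {F2}: crew travel cost 459 + fixed 38 = 497.
Compare {F1}: crew travel cost 513 + fixed 26 = 539.

413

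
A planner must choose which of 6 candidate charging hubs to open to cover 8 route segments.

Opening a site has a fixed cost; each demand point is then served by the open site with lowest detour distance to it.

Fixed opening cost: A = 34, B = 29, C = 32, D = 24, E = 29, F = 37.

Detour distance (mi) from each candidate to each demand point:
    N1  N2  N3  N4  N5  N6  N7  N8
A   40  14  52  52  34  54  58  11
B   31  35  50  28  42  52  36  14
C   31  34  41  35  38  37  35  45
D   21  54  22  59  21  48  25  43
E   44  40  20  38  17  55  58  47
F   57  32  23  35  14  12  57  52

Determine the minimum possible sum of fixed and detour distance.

249

Open {A, D, F}: assign each demand point to its cheapest open site.
  N1→D 21, N2→A 14, N3→D 22, N4→F 35, N5→F 14, N6→F 12, N7→D 25, N8→A 11
  detour distance 154, fixed 95 → total 249.
Compare {B, F}: detour distance 190 + fixed 66 = 256.
Compare {B, D, F}: detour distance 168 + fixed 90 = 258.
Compare {D, F}: detour distance 204 + fixed 61 = 265.
All other subsets cost ≥ 256. Minimum total cost: 249.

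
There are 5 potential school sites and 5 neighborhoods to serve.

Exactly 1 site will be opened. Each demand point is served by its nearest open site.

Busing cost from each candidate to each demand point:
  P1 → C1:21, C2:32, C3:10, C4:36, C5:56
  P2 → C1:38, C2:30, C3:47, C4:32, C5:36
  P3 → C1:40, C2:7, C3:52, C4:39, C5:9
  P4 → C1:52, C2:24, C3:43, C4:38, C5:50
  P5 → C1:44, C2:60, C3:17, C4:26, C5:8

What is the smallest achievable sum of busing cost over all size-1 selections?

Open {P3}.
  C1→P3 40, C2→P3 7, C3→P3 52, C4→P3 39, C5→P3 9  ⇒ total 147.
Compare {P1}: total 155.
Compare {P5}: total 155.
No size-1 selection does better; minimum is 147.

147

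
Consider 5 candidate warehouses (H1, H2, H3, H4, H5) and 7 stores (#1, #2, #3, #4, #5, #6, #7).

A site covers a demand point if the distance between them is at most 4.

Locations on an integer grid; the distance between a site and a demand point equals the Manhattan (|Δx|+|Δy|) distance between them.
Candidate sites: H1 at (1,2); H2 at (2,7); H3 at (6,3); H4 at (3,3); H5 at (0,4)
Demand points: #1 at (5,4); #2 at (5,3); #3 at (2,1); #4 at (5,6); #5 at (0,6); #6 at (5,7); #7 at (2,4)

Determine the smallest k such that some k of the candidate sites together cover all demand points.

Coverage sets (demand points within 4 of each site):
  H1: {#3, #7}
  H2: {#4, #5, #6, #7}
  H3: {#1, #2, #4}
  H4: {#1, #2, #3, #7}
  H5: {#5, #7}
No single site covers all 7 demand points.
But {H2, H4} covers everything, so the minimum is 2.

2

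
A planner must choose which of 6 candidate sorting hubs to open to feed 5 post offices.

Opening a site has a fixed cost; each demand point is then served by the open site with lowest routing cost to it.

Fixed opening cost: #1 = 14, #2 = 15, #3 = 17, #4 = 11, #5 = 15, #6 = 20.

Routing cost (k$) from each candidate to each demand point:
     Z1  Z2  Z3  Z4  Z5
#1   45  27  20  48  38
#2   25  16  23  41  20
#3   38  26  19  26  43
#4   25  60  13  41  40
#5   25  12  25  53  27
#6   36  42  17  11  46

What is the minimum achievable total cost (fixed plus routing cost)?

Open {#2, #6}: assign each demand point to its cheapest open site.
  Z1→#2 25, Z2→#2 16, Z3→#6 17, Z4→#6 11, Z5→#2 20
  routing cost 89, fixed 35 → total 124.
Compare {#5, #6}: routing cost 92 + fixed 35 = 127.
Compare {#2, #4, #6}: routing cost 85 + fixed 46 = 131.
Compare {#4, #5, #6}: routing cost 88 + fixed 46 = 134.
All other subsets cost ≥ 127. Minimum total cost: 124.

124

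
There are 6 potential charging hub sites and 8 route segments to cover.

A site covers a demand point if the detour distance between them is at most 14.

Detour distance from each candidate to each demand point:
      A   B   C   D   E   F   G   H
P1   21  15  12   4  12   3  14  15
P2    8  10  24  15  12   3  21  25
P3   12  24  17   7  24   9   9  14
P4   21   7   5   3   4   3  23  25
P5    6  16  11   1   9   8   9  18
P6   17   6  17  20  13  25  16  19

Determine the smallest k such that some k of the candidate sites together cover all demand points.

2

Coverage sets (demand points within 14 of each site):
  P1: {C, D, E, F, G}
  P2: {A, B, E, F}
  P3: {A, D, F, G, H}
  P4: {B, C, D, E, F}
  P5: {A, C, D, E, F, G}
  P6: {B, E}
No single site covers all 8 demand points.
But {P3, P4} covers everything, so the minimum is 2.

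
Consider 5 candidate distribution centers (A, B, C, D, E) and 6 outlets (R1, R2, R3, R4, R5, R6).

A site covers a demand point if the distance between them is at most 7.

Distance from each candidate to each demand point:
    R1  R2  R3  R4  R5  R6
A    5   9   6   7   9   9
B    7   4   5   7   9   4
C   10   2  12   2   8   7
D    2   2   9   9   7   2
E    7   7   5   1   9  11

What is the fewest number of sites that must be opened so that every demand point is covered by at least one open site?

2

Coverage sets (demand points within 7 of each site):
  A: {R1, R3, R4}
  B: {R1, R2, R3, R4, R6}
  C: {R2, R4, R6}
  D: {R1, R2, R5, R6}
  E: {R1, R2, R3, R4}
No single site covers all 6 demand points.
But {A, D} covers everything, so the minimum is 2.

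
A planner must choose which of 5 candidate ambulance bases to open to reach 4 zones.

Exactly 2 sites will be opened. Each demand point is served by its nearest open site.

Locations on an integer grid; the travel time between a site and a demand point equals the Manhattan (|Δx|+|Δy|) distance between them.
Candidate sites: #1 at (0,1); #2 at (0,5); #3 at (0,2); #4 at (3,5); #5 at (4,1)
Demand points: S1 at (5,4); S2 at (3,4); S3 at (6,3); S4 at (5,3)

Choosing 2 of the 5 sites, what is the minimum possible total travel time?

11

Open {#4, #5}.
  S1→#4 3, S2→#4 1, S3→#5 4, S4→#5 3  ⇒ total 11.
Compare {#1, #4}: total 13.
Compare {#2, #4}: total 13.
No size-2 selection does better; minimum is 11.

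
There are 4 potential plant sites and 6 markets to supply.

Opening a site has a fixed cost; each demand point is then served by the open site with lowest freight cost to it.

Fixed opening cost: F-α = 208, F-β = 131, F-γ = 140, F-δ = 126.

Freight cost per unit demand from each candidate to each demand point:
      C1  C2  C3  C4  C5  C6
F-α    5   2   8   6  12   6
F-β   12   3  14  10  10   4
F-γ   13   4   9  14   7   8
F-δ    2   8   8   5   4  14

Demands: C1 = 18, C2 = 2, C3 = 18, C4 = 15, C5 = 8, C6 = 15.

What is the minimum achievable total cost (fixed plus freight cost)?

Open {F-β, F-δ}: assign each demand point to its cheapest open site.
  C1→F-δ 18×2=36, C2→F-β 2×3=6, C3→F-δ 18×8=144, C4→F-δ 15×5=75, C5→F-δ 8×4=32, C6→F-β 15×4=60
  freight cost 353, fixed 257 → total 610.
Compare {F-δ}: freight cost 513 + fixed 126 = 639.
Compare {F-γ, F-δ}: freight cost 415 + fixed 266 = 681.
Compare {F-α, F-δ}: freight cost 381 + fixed 334 = 715.
All other subsets cost ≥ 639. Minimum total cost: 610.

610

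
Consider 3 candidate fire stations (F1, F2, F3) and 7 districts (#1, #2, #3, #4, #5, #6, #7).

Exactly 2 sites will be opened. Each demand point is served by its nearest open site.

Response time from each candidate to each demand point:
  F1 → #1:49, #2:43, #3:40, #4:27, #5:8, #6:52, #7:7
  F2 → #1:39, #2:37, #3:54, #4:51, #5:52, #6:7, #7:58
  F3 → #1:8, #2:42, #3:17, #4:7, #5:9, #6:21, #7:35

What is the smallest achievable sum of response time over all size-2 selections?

110

Open {F1, F3}.
  #1→F3 8, #2→F3 42, #3→F3 17, #4→F3 7, #5→F1 8, #6→F3 21, #7→F1 7  ⇒ total 110.
Compare {F2, F3}: total 120.
Compare {F1, F2}: total 165.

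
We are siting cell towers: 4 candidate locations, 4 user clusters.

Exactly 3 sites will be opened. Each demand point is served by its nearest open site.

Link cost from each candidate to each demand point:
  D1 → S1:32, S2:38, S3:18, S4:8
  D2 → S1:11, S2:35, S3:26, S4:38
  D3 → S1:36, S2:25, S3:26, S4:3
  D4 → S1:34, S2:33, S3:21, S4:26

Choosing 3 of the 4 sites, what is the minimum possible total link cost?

57

Open {D1, D2, D3}.
  S1→D2 11, S2→D3 25, S3→D1 18, S4→D3 3  ⇒ total 57.
Compare {D2, D3, D4}: total 60.
Compare {D1, D2, D4}: total 70.
No size-3 selection does better; minimum is 57.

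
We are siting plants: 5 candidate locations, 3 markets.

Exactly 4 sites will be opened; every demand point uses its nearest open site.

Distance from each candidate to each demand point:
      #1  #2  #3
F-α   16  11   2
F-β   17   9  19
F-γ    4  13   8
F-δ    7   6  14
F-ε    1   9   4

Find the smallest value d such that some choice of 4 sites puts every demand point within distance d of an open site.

Open {F-α, F-β, F-γ, F-δ}.
  Farthest demand point is #2 at distance 6 (to F-δ); all others are ≤ 6.
With {F-α, F-β, F-δ, F-ε} the worst case is 6.
With {F-α, F-γ, F-δ, F-ε} the worst case is 6.
No size-4 selection achieves below 6.

6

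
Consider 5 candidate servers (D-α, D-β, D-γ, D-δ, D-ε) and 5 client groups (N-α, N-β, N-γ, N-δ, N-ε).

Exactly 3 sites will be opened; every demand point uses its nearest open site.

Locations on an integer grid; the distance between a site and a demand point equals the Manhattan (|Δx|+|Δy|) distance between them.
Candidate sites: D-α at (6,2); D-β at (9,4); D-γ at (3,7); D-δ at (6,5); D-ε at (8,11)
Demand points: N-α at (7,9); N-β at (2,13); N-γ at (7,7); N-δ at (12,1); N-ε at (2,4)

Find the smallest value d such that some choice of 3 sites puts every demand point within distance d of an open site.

Open {D-α, D-β, D-γ}.
  Farthest demand point is N-β at distance 7 (to D-γ); all others are ≤ 7.
With {D-α, D-γ, D-δ} the worst case is 7.
With {D-α, D-γ, D-ε} the worst case is 7.
No size-3 selection achieves below 7.

7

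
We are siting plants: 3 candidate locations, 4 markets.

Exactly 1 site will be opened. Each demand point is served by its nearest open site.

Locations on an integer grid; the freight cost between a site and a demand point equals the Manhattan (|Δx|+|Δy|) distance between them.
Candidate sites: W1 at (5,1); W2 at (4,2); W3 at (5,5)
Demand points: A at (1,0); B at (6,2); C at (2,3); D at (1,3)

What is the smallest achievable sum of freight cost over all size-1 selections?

Open {W2}.
  A→W2 5, B→W2 2, C→W2 3, D→W2 4  ⇒ total 14.
Compare {W1}: total 18.
Compare {W3}: total 24.

14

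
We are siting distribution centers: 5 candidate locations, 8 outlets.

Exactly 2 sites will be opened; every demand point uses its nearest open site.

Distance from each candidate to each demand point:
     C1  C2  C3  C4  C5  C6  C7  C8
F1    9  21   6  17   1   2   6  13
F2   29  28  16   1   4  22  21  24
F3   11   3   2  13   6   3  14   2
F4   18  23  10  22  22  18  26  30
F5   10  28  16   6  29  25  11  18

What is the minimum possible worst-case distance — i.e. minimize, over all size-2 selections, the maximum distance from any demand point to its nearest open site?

11

Open {F3, F5}.
  Farthest demand point is C7 at distance 11 (to F5); all others are ≤ 11.
With {F1, F3} the worst case is 13.
With {F2, F3} the worst case is 14.
No size-2 selection achieves below 11.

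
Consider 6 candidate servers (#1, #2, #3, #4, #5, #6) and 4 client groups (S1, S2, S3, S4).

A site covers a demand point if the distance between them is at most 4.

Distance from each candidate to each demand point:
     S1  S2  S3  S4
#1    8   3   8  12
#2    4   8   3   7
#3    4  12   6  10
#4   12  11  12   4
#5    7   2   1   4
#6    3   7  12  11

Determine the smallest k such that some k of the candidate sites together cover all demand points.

Coverage sets (demand points within 4 of each site):
  #1: {S2}
  #2: {S1, S3}
  #3: {S1}
  #4: {S4}
  #5: {S2, S3, S4}
  #6: {S1}
No single site covers all 4 demand points.
But {#2, #5} covers everything, so the minimum is 2.

2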